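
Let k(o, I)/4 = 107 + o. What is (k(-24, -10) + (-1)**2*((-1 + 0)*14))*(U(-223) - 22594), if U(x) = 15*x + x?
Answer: -8319516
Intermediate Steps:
k(o, I) = 428 + 4*o (k(o, I) = 4*(107 + o) = 428 + 4*o)
U(x) = 16*x
(k(-24, -10) + (-1)**2*((-1 + 0)*14))*(U(-223) - 22594) = ((428 + 4*(-24)) + (-1)**2*((-1 + 0)*14))*(16*(-223) - 22594) = ((428 - 96) + 1*(-1*14))*(-3568 - 22594) = (332 + 1*(-14))*(-26162) = (332 - 14)*(-26162) = 318*(-26162) = -8319516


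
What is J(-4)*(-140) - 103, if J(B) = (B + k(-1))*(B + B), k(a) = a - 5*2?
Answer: -16903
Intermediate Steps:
k(a) = -10 + a (k(a) = a - 10 = -10 + a)
J(B) = 2*B*(-11 + B) (J(B) = (B + (-10 - 1))*(B + B) = (B - 11)*(2*B) = (-11 + B)*(2*B) = 2*B*(-11 + B))
J(-4)*(-140) - 103 = (2*(-4)*(-11 - 4))*(-140) - 103 = (2*(-4)*(-15))*(-140) - 103 = 120*(-140) - 103 = -16800 - 103 = -16903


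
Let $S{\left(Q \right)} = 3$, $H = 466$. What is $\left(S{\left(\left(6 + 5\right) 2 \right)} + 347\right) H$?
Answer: $163100$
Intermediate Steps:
$\left(S{\left(\left(6 + 5\right) 2 \right)} + 347\right) H = \left(3 + 347\right) 466 = 350 \cdot 466 = 163100$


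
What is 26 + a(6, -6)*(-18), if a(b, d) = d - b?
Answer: 242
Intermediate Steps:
26 + a(6, -6)*(-18) = 26 + (-6 - 1*6)*(-18) = 26 + (-6 - 6)*(-18) = 26 - 12*(-18) = 26 + 216 = 242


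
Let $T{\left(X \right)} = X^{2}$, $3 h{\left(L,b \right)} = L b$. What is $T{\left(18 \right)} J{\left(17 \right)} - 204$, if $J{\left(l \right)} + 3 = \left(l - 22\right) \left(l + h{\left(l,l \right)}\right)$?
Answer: $-184776$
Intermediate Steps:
$h{\left(L,b \right)} = \frac{L b}{3}$
$J{\left(l \right)} = -3 + \left(-22 + l\right) \left(l + \frac{l^{2}}{3}\right)$ ($J{\left(l \right)} = -3 + \left(l - 22\right) \left(l + \frac{l l}{3}\right) = -3 + \left(-22 + l\right) \left(l + \frac{l^{2}}{3}\right)$)
$T{\left(18 \right)} J{\left(17 \right)} - 204 = 18^{2} \left(-3 - 374 - \frac{19 \cdot 17^{2}}{3} + \frac{17^{3}}{3}\right) - 204 = 324 \left(-3 - 374 - \frac{5491}{3} + \frac{1}{3} \cdot 4913\right) - 204 = 324 \left(-3 - 374 - \frac{5491}{3} + \frac{4913}{3}\right) - 204 = 324 \left(- \frac{1709}{3}\right) - 204 = -184572 - 204 = -184776$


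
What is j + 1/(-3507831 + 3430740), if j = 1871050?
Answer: 144241115549/77091 ≈ 1.8711e+6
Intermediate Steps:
j + 1/(-3507831 + 3430740) = 1871050 + 1/(-3507831 + 3430740) = 1871050 + 1/(-77091) = 1871050 - 1/77091 = 144241115549/77091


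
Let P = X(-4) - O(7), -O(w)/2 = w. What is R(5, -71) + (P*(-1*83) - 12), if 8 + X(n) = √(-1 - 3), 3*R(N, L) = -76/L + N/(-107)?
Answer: -11615633/22791 - 166*I ≈ -509.66 - 166.0*I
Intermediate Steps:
O(w) = -2*w
R(N, L) = -76/(3*L) - N/321 (R(N, L) = (-76/L + N/(-107))/3 = (-76/L + N*(-1/107))/3 = (-76/L - N/107)/3 = -76/(3*L) - N/321)
X(n) = -8 + 2*I (X(n) = -8 + √(-1 - 3) = -8 + √(-4) = -8 + 2*I)
P = 6 + 2*I (P = (-8 + 2*I) - (-2)*7 = (-8 + 2*I) - 1*(-14) = (-8 + 2*I) + 14 = 6 + 2*I ≈ 6.0 + 2.0*I)
R(5, -71) + (P*(-1*83) - 12) = (1/321)*(-8132 - 1*(-71)*5)/(-71) + ((6 + 2*I)*(-1*83) - 12) = (1/321)*(-1/71)*(-8132 + 355) + ((6 + 2*I)*(-83) - 12) = (1/321)*(-1/71)*(-7777) + ((-498 - 166*I) - 12) = 7777/22791 + (-510 - 166*I) = -11615633/22791 - 166*I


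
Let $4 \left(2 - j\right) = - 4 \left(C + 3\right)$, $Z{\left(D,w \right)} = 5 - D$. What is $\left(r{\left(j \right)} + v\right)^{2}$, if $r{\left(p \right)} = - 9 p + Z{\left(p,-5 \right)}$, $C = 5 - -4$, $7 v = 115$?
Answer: $\frac{688900}{49} \approx 14059.0$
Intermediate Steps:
$v = \frac{115}{7}$ ($v = \frac{1}{7} \cdot 115 = \frac{115}{7} \approx 16.429$)
$C = 9$ ($C = 5 + 4 = 9$)
$j = 14$ ($j = 2 - \frac{\left(-4\right) \left(9 + 3\right)}{4} = 2 - \frac{\left(-4\right) 12}{4} = 2 - -12 = 2 + 12 = 14$)
$r{\left(p \right)} = 5 - 10 p$ ($r{\left(p \right)} = - 9 p - \left(-5 + p\right) = 5 - 10 p$)
$\left(r{\left(j \right)} + v\right)^{2} = \left(\left(5 - 140\right) + \frac{115}{7}\right)^{2} = \left(-135 + \frac{115}{7}\right)^{2} = \left(- \frac{830}{7}\right)^{2} = \frac{688900}{49}$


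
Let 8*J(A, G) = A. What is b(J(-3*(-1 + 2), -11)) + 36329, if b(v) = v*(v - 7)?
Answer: 2325233/64 ≈ 36332.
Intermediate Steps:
J(A, G) = A/8
b(v) = v*(-7 + v)
b(J(-3*(-1 + 2), -11)) + 36329 = ((-3*(-1 + 2))/8)*(-7 + (-3*(-1 + 2))/8) + 36329 = ((-3*1)/8)*(-7 + (-3*1)/8) + 36329 = ((⅛)*(-3))*(-7 + (⅛)*(-3)) + 36329 = -3*(-7 - 3/8)/8 + 36329 = -3/8*(-59/8) + 36329 = 177/64 + 36329 = 2325233/64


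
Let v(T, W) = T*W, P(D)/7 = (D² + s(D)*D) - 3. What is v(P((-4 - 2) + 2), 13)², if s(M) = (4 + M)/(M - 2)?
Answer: 1399489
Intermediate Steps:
s(M) = (4 + M)/(-2 + M)
P(D) = -21 + 7*D² + 7*D*(4 + D)/(-2 + D) (P(D) = 7*((D² + ((4 + D)/(-2 + D))*D) - 3) = 7*((D² + D*(4 + D)/(-2 + D)) - 3) = 7*(-3 + D² + D*(4 + D)/(-2 + D)) = -21 + 7*D² + 7*D*(4 + D)/(-2 + D))
v(P((-4 - 2) + 2), 13)² = ((7*(6 + ((-4 - 2) + 2) + ((-4 - 2) + 2)³ - ((-4 - 2) + 2)²)/(-2 + ((-4 - 2) + 2)))*13)² = ((7*(6 + (-6 + 2) + (-6 + 2)³ - (-6 + 2)²)/(-2 + (-6 + 2)))*13)² = ((7*(6 - 4 + (-4)³ - 1*(-4)²)/(-2 - 4))*13)² = ((7*(6 - 4 - 64 - 1*16)/(-6))*13)² = ((7*(-⅙)*(6 - 4 - 64 - 16))*13)² = ((7*(-⅙)*(-78))*13)² = (91*13)² = 1183² = 1399489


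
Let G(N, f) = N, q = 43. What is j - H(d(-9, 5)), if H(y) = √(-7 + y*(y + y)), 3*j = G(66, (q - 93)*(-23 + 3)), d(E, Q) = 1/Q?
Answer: 22 - I*√173/5 ≈ 22.0 - 2.6306*I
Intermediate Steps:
j = 22 (j = (⅓)*66 = 22)
H(y) = √(-7 + 2*y²) (H(y) = √(-7 + y*(2*y)) = √(-7 + 2*y²))
j - H(d(-9, 5)) = 22 - √(-7 + 2*(1/5)²) = 22 - √(-7 + 2*(⅕)²) = 22 - √(-7 + 2*(1/25)) = 22 - √(-7 + 2/25) = 22 - √(-173/25) = 22 - I*√173/5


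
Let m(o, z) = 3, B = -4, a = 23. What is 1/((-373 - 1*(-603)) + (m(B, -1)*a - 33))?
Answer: 1/266 ≈ 0.0037594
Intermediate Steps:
1/((-373 - 1*(-603)) + (m(B, -1)*a - 33)) = 1/((-373 - 1*(-603)) + (3*23 - 33)) = 1/((-373 + 603) + (69 - 33)) = 1/(230 + 36) = 1/266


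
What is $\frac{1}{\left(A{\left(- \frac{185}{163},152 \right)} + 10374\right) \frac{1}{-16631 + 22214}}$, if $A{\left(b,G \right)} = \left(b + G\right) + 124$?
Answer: $\frac{910029}{1735765} \approx 0.52428$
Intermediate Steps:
$A{\left(b,G \right)} = 124 + G + b$ ($A{\left(b,G \right)} = \left(G + b\right) + 124 = 124 + G + b$)
$\frac{1}{\left(A{\left(- \frac{185}{163},152 \right)} + 10374\right) \frac{1}{-16631 + 22214}} = \frac{1}{\left(\left(124 + 152 - \frac{185}{163}\right) + 10374\right) \frac{1}{-16631 + 22214}} = \frac{1}{\left(\left(124 + 152 - \frac{185}{163}\right) + 10374\right) \frac{1}{5583}} = \frac{1}{\left(\frac{44803}{163} + 10374\right) \frac{1}{5583}} = \frac{1}{\frac{1735765}{163} \cdot \frac{1}{5583}} = \frac{1}{\frac{1735765}{910029}} = \frac{910029}{1735765}$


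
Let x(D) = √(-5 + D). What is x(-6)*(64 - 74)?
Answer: -10*I*√11 ≈ -33.166*I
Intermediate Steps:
x(-6)*(64 - 74) = √(-5 - 6)*(64 - 74) = √(-11)*(-10) = (I*√11)*(-10) = -10*I*√11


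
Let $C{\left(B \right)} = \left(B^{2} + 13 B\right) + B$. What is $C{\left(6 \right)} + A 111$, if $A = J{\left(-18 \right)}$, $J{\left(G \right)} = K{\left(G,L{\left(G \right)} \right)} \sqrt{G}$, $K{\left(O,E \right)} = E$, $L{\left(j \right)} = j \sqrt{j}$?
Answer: $36084$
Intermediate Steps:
$L{\left(j \right)} = j^{\frac{3}{2}}$
$C{\left(B \right)} = B^{2} + 14 B$
$J{\left(G \right)} = G^{2}$ ($J{\left(G \right)} = G^{\frac{3}{2}} \sqrt{G} = G^{2}$)
$A = 324$ ($A = \left(-18\right)^{2} = 324$)
$C{\left(6 \right)} + A 111 = 6 \left(14 + 6\right) + 324 \cdot 111 = 6 \cdot 20 + 35964 = 120 + 35964 = 36084$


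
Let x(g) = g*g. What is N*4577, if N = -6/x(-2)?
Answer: -13731/2 ≈ -6865.5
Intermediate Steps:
x(g) = g**2
N = -3/2 (N = -6/((-2)**2) = -6/4 = -6*1/4 = -3/2 ≈ -1.5000)
N*4577 = -3/2*4577 = -13731/2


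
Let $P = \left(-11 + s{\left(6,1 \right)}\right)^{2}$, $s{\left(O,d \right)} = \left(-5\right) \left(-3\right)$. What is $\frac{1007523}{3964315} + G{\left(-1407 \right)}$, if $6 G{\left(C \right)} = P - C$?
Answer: $\frac{5647265383}{23785890} \approx 237.42$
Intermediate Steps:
$s{\left(O,d \right)} = 15$
$P = 16$ ($P = \left(-11 + 15\right)^{2} = 4^{2} = 16$)
$G{\left(C \right)} = \frac{8}{3} - \frac{C}{6}$ ($G{\left(C \right)} = \frac{16 - C}{6} = \frac{8}{3} - \frac{C}{6}$)
$\frac{1007523}{3964315} + G{\left(-1407 \right)} = \frac{1007523}{3964315} + \left(\frac{8}{3} - - \frac{469}{2}\right) = 1007523 \cdot \frac{1}{3964315} + \left(\frac{8}{3} + \frac{469}{2}\right) = \frac{1007523}{3964315} + \frac{1423}{6} = \frac{5647265383}{23785890}$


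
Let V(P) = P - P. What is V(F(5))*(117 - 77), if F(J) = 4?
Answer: 0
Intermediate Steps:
V(P) = 0
V(F(5))*(117 - 77) = 0*(117 - 77) = 0*40 = 0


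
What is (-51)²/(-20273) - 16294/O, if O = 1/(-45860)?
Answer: 15148854092719/20273 ≈ 7.4724e+8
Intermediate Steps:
O = -1/45860 ≈ -2.1805e-5
(-51)²/(-20273) - 16294/O = (-51)²/(-20273) - 16294/(-1/45860) = 2601*(-1/20273) - 16294*(-45860) = -2601/20273 + 747242840 = 15148854092719/20273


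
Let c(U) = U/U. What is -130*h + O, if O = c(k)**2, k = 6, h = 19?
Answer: -2469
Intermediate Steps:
c(U) = 1
O = 1 (O = 1**2 = 1)
-130*h + O = -130*19 + 1 = -2470 + 1 = -2469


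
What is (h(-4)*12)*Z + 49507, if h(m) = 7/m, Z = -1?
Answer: 49528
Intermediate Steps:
(h(-4)*12)*Z + 49507 = ((7/(-4))*12)*(-1) + 49507 = ((7*(-¼))*12)*(-1) + 49507 = -7/4*12*(-1) + 49507 = -21*(-1) + 49507 = 21 + 49507 = 49528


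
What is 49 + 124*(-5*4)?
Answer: -2431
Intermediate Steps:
49 + 124*(-5*4) = 49 + 124*(-20) = 49 - 2480 = -2431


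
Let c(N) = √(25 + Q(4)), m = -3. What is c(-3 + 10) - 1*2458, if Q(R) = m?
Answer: -2458 + √22 ≈ -2453.3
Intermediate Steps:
Q(R) = -3
c(N) = √22 (c(N) = √(25 - 3) = √22)
c(-3 + 10) - 1*2458 = √22 - 1*2458 = √22 - 2458 = -2458 + √22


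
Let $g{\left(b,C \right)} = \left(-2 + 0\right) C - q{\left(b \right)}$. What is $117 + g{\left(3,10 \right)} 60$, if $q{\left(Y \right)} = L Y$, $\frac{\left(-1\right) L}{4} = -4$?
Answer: $-3963$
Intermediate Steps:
$L = 16$ ($L = \left(-4\right) \left(-4\right) = 16$)
$q{\left(Y \right)} = 16 Y$
$g{\left(b,C \right)} = - 16 b - 2 C$ ($g{\left(b,C \right)} = \left(-2 + 0\right) C - 16 b = - 2 C - 16 b = - 16 b - 2 C$)
$117 + g{\left(3,10 \right)} 60 = 117 + \left(\left(-16\right) 3 - 20\right) 60 = 117 + \left(-48 - 20\right) 60 = 117 - 4080 = -3963$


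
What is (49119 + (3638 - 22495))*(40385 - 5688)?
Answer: 1050000614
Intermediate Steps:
(49119 + (3638 - 22495))*(40385 - 5688) = (49119 - 18857)*34697 = 30262*34697 = 1050000614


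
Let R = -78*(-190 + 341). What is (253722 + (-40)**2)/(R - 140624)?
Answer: -127661/76201 ≈ -1.6753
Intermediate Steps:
R = -11778 (R = -78*151 = -11778)
(253722 + (-40)**2)/(R - 140624) = (253722 + (-40)**2)/(-11778 - 140624) = (253722 + 1600)/(-152402) = 255322*(-1/152402) = -127661/76201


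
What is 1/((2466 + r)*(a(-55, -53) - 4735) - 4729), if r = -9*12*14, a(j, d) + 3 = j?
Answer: -1/4577251 ≈ -2.1847e-7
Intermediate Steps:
a(j, d) = -3 + j
r = -1512 (r = -108*14 = -1512)
1/((2466 + r)*(a(-55, -53) - 4735) - 4729) = 1/((2466 - 1512)*((-3 - 55) - 4735) - 4729) = 1/(954*(-58 - 4735) - 4729) = 1/(954*(-4793) - 4729) = 1/(-4572522 - 4729) = 1/(-4577251) = -1/4577251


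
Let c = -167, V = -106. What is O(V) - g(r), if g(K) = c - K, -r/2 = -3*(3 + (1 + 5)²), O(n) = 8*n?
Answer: -447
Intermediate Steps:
r = 234 (r = -(-6)*(3 + (1 + 5)²) = -(-6)*(3 + 6²) = -(-6)*(3 + 36) = -(-6)*39 = -2*(-117) = 234)
g(K) = -167 - K
O(V) - g(r) = 8*(-106) - (-167 - 1*234) = -848 - (-167 - 234) = -848 - 1*(-401) = -848 + 401 = -447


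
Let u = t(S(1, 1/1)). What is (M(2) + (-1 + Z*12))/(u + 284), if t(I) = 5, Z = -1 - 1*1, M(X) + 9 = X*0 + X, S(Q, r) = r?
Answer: -32/289 ≈ -0.11073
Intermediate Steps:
M(X) = -9 + X (M(X) = -9 + (X*0 + X) = -9 + (0 + X) = -9 + X)
Z = -2 (Z = -1 - 1 = -2)
u = 5
(M(2) + (-1 + Z*12))/(u + 284) = ((-9 + 2) + (-1 - 2*12))/(5 + 284) = (-7 + (-1 - 24))/289 = (-7 - 25)*(1/289) = -32*1/289 = -32/289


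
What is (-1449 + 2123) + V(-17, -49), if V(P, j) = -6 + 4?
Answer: 672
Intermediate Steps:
V(P, j) = -2
(-1449 + 2123) + V(-17, -49) = (-1449 + 2123) - 2 = 674 - 2 = 672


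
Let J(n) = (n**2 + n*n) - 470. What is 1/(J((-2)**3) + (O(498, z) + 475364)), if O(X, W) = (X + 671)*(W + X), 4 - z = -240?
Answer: 1/1342420 ≈ 7.4492e-7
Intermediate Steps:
z = 244 (z = 4 - 1*(-240) = 4 + 240 = 244)
J(n) = -470 + 2*n**2 (J(n) = (n**2 + n**2) - 470 = 2*n**2 - 470 = -470 + 2*n**2)
O(X, W) = (671 + X)*(W + X)
1/(J((-2)**3) + (O(498, z) + 475364)) = 1/((-470 + 2*((-2)**3)**2) + ((498**2 + 671*244 + 671*498 + 244*498) + 475364)) = 1/((-470 + 2*(-8)**2) + ((248004 + 163724 + 334158 + 121512) + 475364)) = 1/((-470 + 2*64) + (867398 + 475364)) = 1/((-470 + 128) + 1342762) = 1/(-342 + 1342762) = 1/1342420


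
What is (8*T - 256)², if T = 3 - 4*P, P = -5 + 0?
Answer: 5184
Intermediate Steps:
P = -5
T = 23 (T = 3 - 4*(-5) = 3 + 20 = 23)
(8*T - 256)² = (8*23 - 256)² = (184 - 256)² = (-72)² = 5184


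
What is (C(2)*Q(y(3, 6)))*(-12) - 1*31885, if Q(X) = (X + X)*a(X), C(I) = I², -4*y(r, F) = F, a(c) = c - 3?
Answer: -32533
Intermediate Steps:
a(c) = -3 + c
y(r, F) = -F/4
Q(X) = 2*X*(-3 + X) (Q(X) = (X + X)*(-3 + X) = (2*X)*(-3 + X) = 2*X*(-3 + X))
(C(2)*Q(y(3, 6)))*(-12) - 1*31885 = (2²*(2*(-¼*6)*(-3 - ¼*6)))*(-12) - 1*31885 = (4*(2*(-3/2)*(-3 - 3/2)))*(-12) - 31885 = (4*(2*(-3/2)*(-9/2)))*(-12) - 31885 = (4*(27/2))*(-12) - 31885 = 54*(-12) - 31885 = -648 - 31885 = -32533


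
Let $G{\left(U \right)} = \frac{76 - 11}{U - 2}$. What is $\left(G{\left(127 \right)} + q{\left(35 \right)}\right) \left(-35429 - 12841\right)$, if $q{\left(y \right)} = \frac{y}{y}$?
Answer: $- \frac{366852}{5} \approx -73370.0$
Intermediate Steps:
$q{\left(y \right)} = 1$
$G{\left(U \right)} = \frac{65}{-2 + U}$
$\left(G{\left(127 \right)} + q{\left(35 \right)}\right) \left(-35429 - 12841\right) = \left(\frac{65}{-2 + 127} + 1\right) \left(-35429 - 12841\right) = \left(\frac{65}{125} + 1\right) \left(-48270\right) = \left(65 \cdot \frac{1}{125} + 1\right) \left(-48270\right) = \left(\frac{13}{25} + 1\right) \left(-48270\right) = \frac{38}{25} \left(-48270\right) = - \frac{366852}{5}$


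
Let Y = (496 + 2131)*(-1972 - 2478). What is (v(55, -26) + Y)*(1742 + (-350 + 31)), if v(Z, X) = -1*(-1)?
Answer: -16635082027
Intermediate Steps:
Y = -11690150 (Y = 2627*(-4450) = -11690150)
v(Z, X) = 1
(v(55, -26) + Y)*(1742 + (-350 + 31)) = (1 - 11690150)*(1742 + (-350 + 31)) = -11690149*(1742 - 319) = -11690149*1423 = -16635082027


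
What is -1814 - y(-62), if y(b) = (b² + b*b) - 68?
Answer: -9434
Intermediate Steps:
y(b) = -68 + 2*b² (y(b) = (b² + b²) - 68 = 2*b² - 68 = -68 + 2*b²)
-1814 - y(-62) = -1814 - (-68 + 2*(-62)²) = -1814 - (-68 + 2*3844) = -1814 - (-68 + 7688) = -1814 - 1*7620 = -1814 - 7620 = -9434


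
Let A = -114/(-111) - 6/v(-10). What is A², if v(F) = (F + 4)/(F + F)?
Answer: 492804/1369 ≈ 359.97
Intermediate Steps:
v(F) = (4 + F)/(2*F) (v(F) = (4 + F)/((2*F)) = (4 + F)*(1/(2*F)) = (4 + F)/(2*F))
A = -702/37 (A = -114/(-111) - 6*(-20/(4 - 10)) = -114*(-1/111) - 6/((½)*(-⅒)*(-6)) = 38/37 - 6/3/10 = 38/37 - 6*10/3 = 38/37 - 20 = -702/37 ≈ -18.973)
A² = (-702/37)² = 492804/1369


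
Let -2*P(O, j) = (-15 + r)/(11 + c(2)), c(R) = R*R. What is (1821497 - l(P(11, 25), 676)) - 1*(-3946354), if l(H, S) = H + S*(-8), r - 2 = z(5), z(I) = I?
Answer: 86598881/15 ≈ 5.7733e+6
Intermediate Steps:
r = 7 (r = 2 + 5 = 7)
c(R) = R**2
P(O, j) = 4/15 (P(O, j) = -(-15 + 7)/(2*(11 + 2**2)) = -(-4)/(11 + 4) = -(-4)/15 = -1/2*(-8/15) = 4/15)
l(H, S) = H - 8*S
(1821497 - l(P(11, 25), 676)) - 1*(-3946354) = (1821497 - (4/15 - 8*676)) - 1*(-3946354) = (1821497 - (4/15 - 5408)) + 3946354 = (1821497 - 1*(-81116/15)) + 3946354 = (1821497 + 81116/15) + 3946354 = 27403571/15 + 3946354 = 86598881/15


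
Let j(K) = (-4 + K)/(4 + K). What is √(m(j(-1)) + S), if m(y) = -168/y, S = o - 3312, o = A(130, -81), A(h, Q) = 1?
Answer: I*√80255/5 ≈ 56.659*I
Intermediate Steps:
o = 1
j(K) = (-4 + K)/(4 + K)
S = -3311 (S = 1 - 3312 = -3311)
√(m(j(-1)) + S) = √(-168*(4 - 1)/(-4 - 1) - 3311) = √(-168/(-5/3) - 3311) = √(-168*(-⅗) - 3311) = √(504/5 - 3311) = √(-16051/5) = I*√80255/5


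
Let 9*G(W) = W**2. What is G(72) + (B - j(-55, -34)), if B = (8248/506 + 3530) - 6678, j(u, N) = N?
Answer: -637990/253 ≈ -2521.7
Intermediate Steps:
G(W) = W**2/9
B = -792320/253 (B = (8248*(1/506) + 3530) - 6678 = (4124/253 + 3530) - 6678 = 897214/253 - 6678 = -792320/253 ≈ -3131.7)
G(72) + (B - j(-55, -34)) = (1/9)*72**2 + (-792320/253 - 1*(-34)) = (1/9)*5184 + (-792320/253 + 34) = 576 - 783718/253 = -637990/253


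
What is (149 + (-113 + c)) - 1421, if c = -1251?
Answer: -2636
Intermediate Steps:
(149 + (-113 + c)) - 1421 = (149 + (-113 - 1251)) - 1421 = (149 - 1364) - 1421 = -1215 - 1421 = -2636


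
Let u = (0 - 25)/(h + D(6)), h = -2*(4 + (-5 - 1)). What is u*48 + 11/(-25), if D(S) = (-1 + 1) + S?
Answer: -3011/25 ≈ -120.44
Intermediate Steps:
h = 4 (h = -2*(4 - 6) = -2*(-2) = 4)
D(S) = S (D(S) = 0 + S = S)
u = -5/2 (u = (0 - 25)/(4 + 6) = -25/10 = -25*1/10 = -5/2 ≈ -2.5000)
u*48 + 11/(-25) = -5/2*48 + 11/(-25) = -120 + 11*(-1/25) = -120 - 11/25 = -3011/25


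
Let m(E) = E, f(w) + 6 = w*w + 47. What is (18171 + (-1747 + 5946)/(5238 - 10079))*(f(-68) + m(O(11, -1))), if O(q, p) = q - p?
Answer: 411396459324/4841 ≈ 8.4982e+7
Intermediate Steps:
f(w) = 41 + w**2 (f(w) = -6 + (w*w + 47) = -6 + (w**2 + 47) = -6 + (47 + w**2) = 41 + w**2)
(18171 + (-1747 + 5946)/(5238 - 10079))*(f(-68) + m(O(11, -1))) = (18171 + (-1747 + 5946)/(5238 - 10079))*((41 + (-68)**2) + (11 - 1*(-1))) = (18171 + 4199/(-4841))*((41 + 4624) + (11 + 1)) = (18171 + 4199*(-1/4841))*(4665 + 12) = (18171 - 4199/4841)*4677 = (87961612/4841)*4677 = 411396459324/4841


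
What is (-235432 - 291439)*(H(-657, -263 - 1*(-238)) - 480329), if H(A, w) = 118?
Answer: 253009249781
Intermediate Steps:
(-235432 - 291439)*(H(-657, -263 - 1*(-238)) - 480329) = (-235432 - 291439)*(118 - 480329) = -526871*(-480211) = 253009249781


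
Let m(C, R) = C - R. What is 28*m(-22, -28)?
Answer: 168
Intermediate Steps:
28*m(-22, -28) = 28*(-22 - 1*(-28)) = 28*(-22 + 28) = 28*6 = 168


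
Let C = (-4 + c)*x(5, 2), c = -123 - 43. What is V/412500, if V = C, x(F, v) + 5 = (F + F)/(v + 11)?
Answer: 17/9750 ≈ 0.0017436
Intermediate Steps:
x(F, v) = -5 + 2*F/(11 + v) (x(F, v) = -5 + (F + F)/(v + 11) = -5 + (2*F)/(11 + v) = -5 + 2*F/(11 + v))
c = -166
C = 9350/13 (C = (-4 - 166)*((-55 - 5*2 + 2*5)/(11 + 2)) = -170*(-55 - 10 + 10)/13 = -170*(-55)/13 = -170*(-55/13) = 9350/13 ≈ 719.23)
V = 9350/13 ≈ 719.23
V/412500 = (9350/13)/412500 = (9350/13)*(1/412500) = 17/9750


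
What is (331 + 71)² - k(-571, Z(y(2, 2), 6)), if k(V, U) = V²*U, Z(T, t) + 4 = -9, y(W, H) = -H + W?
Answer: 4400137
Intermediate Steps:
y(W, H) = W - H
Z(T, t) = -13 (Z(T, t) = -4 - 9 = -13)
k(V, U) = U*V²
(331 + 71)² - k(-571, Z(y(2, 2), 6)) = (331 + 71)² - (-13)*(-571)² = 402² - (-13)*326041 = 161604 - 1*(-4238533) = 161604 + 4238533 = 4400137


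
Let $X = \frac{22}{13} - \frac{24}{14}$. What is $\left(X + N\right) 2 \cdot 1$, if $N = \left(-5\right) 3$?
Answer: $- \frac{2734}{91} \approx -30.044$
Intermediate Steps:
$X = - \frac{2}{91}$ ($X = 22 \cdot \frac{1}{13} - \frac{12}{7} = \frac{22}{13} - \frac{12}{7} = - \frac{2}{91} \approx -0.021978$)
$N = -15$
$\left(X + N\right) 2 \cdot 1 = \left(- \frac{2}{91} - 15\right) 2 \cdot 1 = \left(- \frac{1367}{91}\right) 2 = - \frac{2734}{91}$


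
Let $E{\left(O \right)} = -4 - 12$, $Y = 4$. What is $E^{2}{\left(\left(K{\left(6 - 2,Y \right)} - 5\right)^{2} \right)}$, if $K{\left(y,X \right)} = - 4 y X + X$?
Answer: $256$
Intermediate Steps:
$K{\left(y,X \right)} = X - 4 X y$ ($K{\left(y,X \right)} = - 4 X y + X = X - 4 X y$)
$E{\left(O \right)} = -16$
$E^{2}{\left(\left(K{\left(6 - 2,Y \right)} - 5\right)^{2} \right)} = \left(-16\right)^{2} = 256$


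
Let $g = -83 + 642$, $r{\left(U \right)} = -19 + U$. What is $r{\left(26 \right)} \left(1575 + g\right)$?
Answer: $14938$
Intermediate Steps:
$g = 559$
$r{\left(26 \right)} \left(1575 + g\right) = \left(-19 + 26\right) \left(1575 + 559\right) = 7 \cdot 2134 = 14938$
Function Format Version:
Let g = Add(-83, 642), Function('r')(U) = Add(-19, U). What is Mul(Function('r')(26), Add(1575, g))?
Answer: 14938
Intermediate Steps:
g = 559
Mul(Function('r')(26), Add(1575, g)) = Mul(Add(-19, 26), Add(1575, 559)) = Mul(7, 2134) = 14938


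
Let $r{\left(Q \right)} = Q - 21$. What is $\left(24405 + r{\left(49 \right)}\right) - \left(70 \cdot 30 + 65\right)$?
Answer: $22268$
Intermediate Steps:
$r{\left(Q \right)} = -21 + Q$ ($r{\left(Q \right)} = Q - 21 = -21 + Q$)
$\left(24405 + r{\left(49 \right)}\right) - \left(70 \cdot 30 + 65\right) = \left(24405 + \left(-21 + 49\right)\right) - \left(70 \cdot 30 + 65\right) = \left(24405 + 28\right) - \left(2100 + 65\right) = 24433 - 2165 = 22268$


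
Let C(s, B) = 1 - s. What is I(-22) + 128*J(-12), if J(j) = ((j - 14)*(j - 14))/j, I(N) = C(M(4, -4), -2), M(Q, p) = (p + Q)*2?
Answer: -21629/3 ≈ -7209.7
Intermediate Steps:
M(Q, p) = 2*Q + 2*p (M(Q, p) = (Q + p)*2 = 2*Q + 2*p)
I(N) = 1 (I(N) = 1 - (2*4 + 2*(-4)) = 1 - (8 - 8) = 1 - 1*0 = 1 + 0 = 1)
J(j) = (-14 + j)²/j (J(j) = ((-14 + j)*(-14 + j))/j = (-14 + j)²/j)
I(-22) + 128*J(-12) = 1 + 128*((-14 - 12)²/(-12)) = 1 + 128*(-1/12*(-26)²) = 1 + 128*(-1/12*676) = 1 + 128*(-169/3) = 1 - 21632/3 = -21629/3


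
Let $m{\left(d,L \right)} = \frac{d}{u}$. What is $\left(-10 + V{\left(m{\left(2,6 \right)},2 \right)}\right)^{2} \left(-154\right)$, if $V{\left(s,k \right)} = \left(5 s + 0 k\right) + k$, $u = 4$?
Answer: $- \frac{9317}{2} \approx -4658.5$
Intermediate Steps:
$m{\left(d,L \right)} = \frac{d}{4}$
$V{\left(s,k \right)} = k + 5 s$ ($V{\left(s,k \right)} = \left(5 s + 0\right) + k = 5 s + k = k + 5 s$)
$\left(-10 + V{\left(m{\left(2,6 \right)},2 \right)}\right)^{2} \left(-154\right) = \left(-10 + \left(2 + 5 \cdot \frac{1}{4} \cdot 2\right)\right)^{2} \left(-154\right) = \left(-10 + \left(2 + 5 \cdot \frac{1}{2}\right)\right)^{2} \left(-154\right) = \left(-10 + \left(2 + \frac{5}{2}\right)\right)^{2} \left(-154\right) = \left(-10 + \frac{9}{2}\right)^{2} \left(-154\right) = \left(- \frac{11}{2}\right)^{2} \left(-154\right) = \frac{121}{4} \left(-154\right) = - \frac{9317}{2}$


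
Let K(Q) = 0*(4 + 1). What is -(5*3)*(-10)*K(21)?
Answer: 0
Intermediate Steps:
K(Q) = 0 (K(Q) = 0*5 = 0)
-(5*3)*(-10)*K(21) = -(5*3)*(-10)*0 = -15*(-10)*0 = -(-150)*0 = -1*0 = 0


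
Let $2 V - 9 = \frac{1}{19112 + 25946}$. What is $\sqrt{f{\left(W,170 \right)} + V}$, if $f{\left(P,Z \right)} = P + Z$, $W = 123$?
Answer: $\frac{\sqrt{603991473319}}{45058} \approx 17.248$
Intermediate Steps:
$V = \frac{405523}{90116}$ ($V = \frac{9}{2} + \frac{1}{2 \left(19112 + 25946\right)} = \frac{9}{2} + \frac{1}{2 \cdot 45058} = \frac{9}{2} + \frac{1}{2} \cdot \frac{1}{45058} = \frac{9}{2} + \frac{1}{90116} = \frac{405523}{90116} \approx 4.5$)
$\sqrt{f{\left(W,170 \right)} + V} = \sqrt{\left(123 + 170\right) + \frac{405523}{90116}} = \sqrt{293 + \frac{405523}{90116}} = \sqrt{\frac{26809511}{90116}} = \frac{\sqrt{603991473319}}{45058}$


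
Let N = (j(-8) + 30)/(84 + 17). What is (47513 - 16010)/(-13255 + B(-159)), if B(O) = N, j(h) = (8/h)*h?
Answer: -1060601/446239 ≈ -2.3768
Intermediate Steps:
j(h) = 8
N = 38/101 (N = (8 + 30)/(84 + 17) = 38/101 ≈ 0.37624)
B(O) = 38/101
(47513 - 16010)/(-13255 + B(-159)) = (47513 - 16010)/(-13255 + 38/101) = 31503/(-1338717/101) = 31503*(-101/1338717) = -1060601/446239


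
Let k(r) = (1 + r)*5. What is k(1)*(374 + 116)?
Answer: 4900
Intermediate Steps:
k(r) = 5 + 5*r
k(1)*(374 + 116) = (5 + 5*1)*(374 + 116) = (5 + 5)*490 = 10*490 = 4900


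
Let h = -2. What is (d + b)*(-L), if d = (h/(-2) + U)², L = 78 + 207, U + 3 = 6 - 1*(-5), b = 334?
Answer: -118275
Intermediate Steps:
U = 8 (U = -3 + (6 - 1*(-5)) = -3 + (6 + 5) = -3 + 11 = 8)
L = 285
d = 81 (d = (-2/(-2) + 8)² = (-2*(-½) + 8)² = (1 + 8)² = 9² = 81)
(d + b)*(-L) = (81 + 334)*(-1*285) = 415*(-285) = -118275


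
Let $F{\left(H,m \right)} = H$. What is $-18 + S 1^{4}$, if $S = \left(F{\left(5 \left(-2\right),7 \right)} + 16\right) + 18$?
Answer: $6$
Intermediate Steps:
$S = 24$ ($S = \left(5 \left(-2\right) + 16\right) + 18 = \left(-10 + 16\right) + 18 = 6 + 18 = 24$)
$-18 + S 1^{4} = -18 + 24 \cdot 1^{4} = -18 + 24 \cdot 1 = -18 + 24 = 6$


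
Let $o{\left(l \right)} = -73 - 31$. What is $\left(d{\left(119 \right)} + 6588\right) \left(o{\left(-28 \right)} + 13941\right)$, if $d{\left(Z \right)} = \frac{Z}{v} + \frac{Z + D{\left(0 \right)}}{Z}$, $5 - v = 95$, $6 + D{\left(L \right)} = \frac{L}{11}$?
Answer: $\frac{976248627293}{10710} \approx 9.1153 \cdot 10^{7}$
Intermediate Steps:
$D{\left(L \right)} = -6 + \frac{L}{11}$
$o{\left(l \right)} = -104$
$v = -90$ ($v = 5 - 95 = -90$)
$d{\left(Z \right)} = - \frac{Z}{90} + \frac{-6 + Z}{Z}$ ($d{\left(Z \right)} = \frac{Z}{-90} + \frac{Z + \left(-6 + \frac{1}{11} \cdot 0\right)}{Z} = Z \left(- \frac{1}{90}\right) + \frac{Z + \left(-6 + 0\right)}{Z} = - \frac{Z}{90} + \frac{Z - 6}{Z} = - \frac{Z}{90} + \frac{-6 + Z}{Z}$)
$\left(d{\left(119 \right)} + 6588\right) \left(o{\left(-28 \right)} + 13941\right) = \left(\left(1 - \frac{6}{119} - \frac{119}{90}\right) + 6588\right) \left(-104 + 13941\right) = \left(\left(1 - \frac{6}{119} - \frac{119}{90}\right) + 6588\right) 13837 = \left(- \frac{3991}{10710} + 6588\right) 13837 = \frac{70553489}{10710} \cdot 13837 = \frac{976248627293}{10710}$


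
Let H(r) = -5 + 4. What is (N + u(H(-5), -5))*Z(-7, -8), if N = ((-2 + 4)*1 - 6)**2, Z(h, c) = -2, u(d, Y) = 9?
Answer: -50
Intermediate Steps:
H(r) = -1
N = 16 (N = (2*1 - 6)**2 = (2 - 6)**2 = (-4)**2 = 16)
(N + u(H(-5), -5))*Z(-7, -8) = (16 + 9)*(-2) = 25*(-2) = -50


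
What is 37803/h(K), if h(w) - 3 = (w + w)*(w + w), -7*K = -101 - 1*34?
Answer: 617449/24349 ≈ 25.358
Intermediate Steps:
K = 135/7 (K = -(-101 - 1*34)/7 = -(-101 - 34)/7 = -1/7*(-135) = 135/7 ≈ 19.286)
h(w) = 3 + 4*w**2 (h(w) = 3 + (w + w)*(w + w) = 3 + (2*w)*(2*w) = 3 + 4*w**2)
37803/h(K) = 37803/(3 + 4*(135/7)**2) = 37803/(3 + 4*(18225/49)) = 37803/(3 + 72900/49) = 37803/(73047/49) = 37803*(49/73047) = 617449/24349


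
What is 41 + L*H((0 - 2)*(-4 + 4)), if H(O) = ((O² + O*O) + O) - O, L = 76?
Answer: 41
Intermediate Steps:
H(O) = 2*O² (H(O) = ((O² + O²) + O) - O = (2*O² + O) - O = (O + 2*O²) - O = 2*O²)
41 + L*H((0 - 2)*(-4 + 4)) = 41 + 76*(2*((0 - 2)*(-4 + 4))²) = 41 + 76*(2*(-2*0)²) = 41 + 76*(2*0²) = 41 + 76*(2*0) = 41 + 76*0 = 41 + 0 = 41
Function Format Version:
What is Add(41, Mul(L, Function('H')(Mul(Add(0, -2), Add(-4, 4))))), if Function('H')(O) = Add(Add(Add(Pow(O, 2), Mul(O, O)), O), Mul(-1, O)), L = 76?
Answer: 41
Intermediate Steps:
Function('H')(O) = Mul(2, Pow(O, 2)) (Function('H')(O) = Add(Add(Add(Pow(O, 2), Pow(O, 2)), O), Mul(-1, O)) = Add(Add(Mul(2, Pow(O, 2)), O), Mul(-1, O)) = Add(Add(O, Mul(2, Pow(O, 2))), Mul(-1, O)) = Mul(2, Pow(O, 2)))
Add(41, Mul(L, Function('H')(Mul(Add(0, -2), Add(-4, 4))))) = Add(41, Mul(76, Mul(2, Pow(Mul(Add(0, -2), Add(-4, 4)), 2)))) = Add(41, Mul(76, Mul(2, Pow(Mul(-2, 0), 2)))) = Add(41, Mul(76, Mul(2, Pow(0, 2)))) = Add(41, Mul(76, Mul(2, 0))) = Add(41, Mul(76, 0)) = Add(41, 0) = 41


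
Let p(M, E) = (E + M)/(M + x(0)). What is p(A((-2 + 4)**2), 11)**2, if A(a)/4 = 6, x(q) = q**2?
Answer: 1225/576 ≈ 2.1267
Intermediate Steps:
A(a) = 24 (A(a) = 4*6 = 24)
p(M, E) = (E + M)/M (p(M, E) = (E + M)/(M + 0**2) = (E + M)/(M + 0) = (E + M)/M)
p(A((-2 + 4)**2), 11)**2 = ((11 + 24)/24)**2 = ((1/24)*35)**2 = (35/24)**2 = 1225/576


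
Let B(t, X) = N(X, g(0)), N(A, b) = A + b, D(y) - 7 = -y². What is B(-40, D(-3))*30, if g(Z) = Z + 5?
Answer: 90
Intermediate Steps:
g(Z) = 5 + Z
D(y) = 7 - y²
B(t, X) = 5 + X (B(t, X) = X + (5 + 0) = X + 5 = 5 + X)
B(-40, D(-3))*30 = (5 + (7 - 1*(-3)²))*30 = (5 + (7 - 1*9))*30 = (5 + (7 - 9))*30 = (5 - 2)*30 = 3*30 = 90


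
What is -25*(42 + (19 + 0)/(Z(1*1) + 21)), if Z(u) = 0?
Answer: -22525/21 ≈ -1072.6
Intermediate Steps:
-25*(42 + (19 + 0)/(Z(1*1) + 21)) = -25*(42 + (19 + 0)/(0 + 21)) = -25*(42 + 19/21) = -25*901/21 = -22525/21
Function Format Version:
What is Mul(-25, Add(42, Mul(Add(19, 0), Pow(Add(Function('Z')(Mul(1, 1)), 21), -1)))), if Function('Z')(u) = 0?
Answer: Rational(-22525, 21) ≈ -1072.6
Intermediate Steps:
Mul(-25, Add(42, Mul(Add(19, 0), Pow(Add(Function('Z')(Mul(1, 1)), 21), -1)))) = Mul(-25, Add(42, Mul(Add(19, 0), Pow(Add(0, 21), -1)))) = Mul(-25, Add(42, Mul(19, Pow(21, -1)))) = Mul(-25, Add(42, Mul(19, Rational(1, 21)))) = Mul(-25, Add(42, Rational(19, 21))) = Mul(-25, Rational(901, 21)) = Rational(-22525, 21)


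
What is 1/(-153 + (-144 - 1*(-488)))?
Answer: 1/191 ≈ 0.0052356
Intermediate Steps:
1/(-153 + (-144 - 1*(-488))) = 1/(-153 + (-144 + 488)) = 1/(-153 + 344) = 1/191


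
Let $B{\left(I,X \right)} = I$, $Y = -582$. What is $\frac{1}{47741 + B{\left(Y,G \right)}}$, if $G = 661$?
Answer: $\frac{1}{47159} \approx 2.1205 \cdot 10^{-5}$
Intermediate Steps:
$\frac{1}{47741 + B{\left(Y,G \right)}} = \frac{1}{47741 - 582} = \frac{1}{47159}$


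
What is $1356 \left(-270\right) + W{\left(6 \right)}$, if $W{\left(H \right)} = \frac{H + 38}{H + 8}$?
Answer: $- \frac{2562818}{7} \approx -3.6612 \cdot 10^{5}$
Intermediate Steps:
$W{\left(H \right)} = \frac{38 + H}{8 + H}$
$1356 \left(-270\right) + W{\left(6 \right)} = 1356 \left(-270\right) + \frac{38 + 6}{8 + 6} = -366120 + \frac{1}{14} \cdot 44 = -366120 + \frac{22}{7} = - \frac{2562818}{7}$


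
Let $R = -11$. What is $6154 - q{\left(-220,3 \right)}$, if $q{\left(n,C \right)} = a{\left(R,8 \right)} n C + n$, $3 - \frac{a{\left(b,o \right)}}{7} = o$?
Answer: $-16726$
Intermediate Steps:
$a{\left(b,o \right)} = 21 - 7 o$
$q{\left(n,C \right)} = n - 35 C n$ ($q{\left(n,C \right)} = \left(21 - 56\right) n C + n = - 35 n C + n = - 35 C n + n = n - 35 C n$)
$6154 - q{\left(-220,3 \right)} = 6154 - - 220 \left(1 - 105\right) = 6154 - \left(-220\right) \left(-104\right) = 6154 - 22880 = -16726$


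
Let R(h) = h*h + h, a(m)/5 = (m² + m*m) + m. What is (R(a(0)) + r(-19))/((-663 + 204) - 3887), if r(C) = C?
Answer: 19/4346 ≈ 0.0043718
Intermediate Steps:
a(m) = 5*m + 10*m² (a(m) = 5*((m² + m*m) + m) = 5*((m² + m²) + m) = 5*(2*m² + m) = 5*(m + 2*m²) = 5*m + 10*m²)
R(h) = h + h² (R(h) = h² + h = h + h²)
(R(a(0)) + r(-19))/((-663 + 204) - 3887) = ((5*0*(1 + 2*0))*(1 + 5*0*(1 + 2*0)) - 19)/((-663 + 204) - 3887) = ((5*0*(1 + 0))*(1 + 5*0*(1 + 0)) - 19)/(-459 - 3887) = ((5*0*1)*(1 + 5*0*1) - 19)/(-4346) = (0*(1 + 0) - 19)*(-1/4346) = (0*1 - 19)*(-1/4346) = (0 - 19)*(-1/4346) = -19*(-1/4346) = 19/4346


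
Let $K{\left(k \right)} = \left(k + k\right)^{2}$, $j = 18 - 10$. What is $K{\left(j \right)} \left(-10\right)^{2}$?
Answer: $25600$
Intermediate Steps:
$j = 8$ ($j = 18 - 10 = 8$)
$K{\left(k \right)} = 4 k^{2}$ ($K{\left(k \right)} = \left(2 k\right)^{2} = 4 k^{2}$)
$K{\left(j \right)} \left(-10\right)^{2} = 4 \cdot 8^{2} \left(-10\right)^{2} = 4 \cdot 64 \cdot 100 = 256 \cdot 100 = 25600$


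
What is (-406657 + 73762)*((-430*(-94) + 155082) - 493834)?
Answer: 99313231140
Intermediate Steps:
(-406657 + 73762)*((-430*(-94) + 155082) - 493834) = -332895*((40420 + 155082) - 493834) = -332895*(195502 - 493834) = -332895*(-298332) = 99313231140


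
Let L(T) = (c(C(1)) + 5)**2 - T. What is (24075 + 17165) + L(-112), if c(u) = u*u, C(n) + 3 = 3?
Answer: 41377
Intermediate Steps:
C(n) = 0 (C(n) = -3 + 3 = 0)
c(u) = u**2
L(T) = 25 - T (L(T) = (0**2 + 5)**2 - T = (0 + 5)**2 - T = 5**2 - T = 25 - T)
(24075 + 17165) + L(-112) = (24075 + 17165) + (25 - 1*(-112)) = 41240 + (25 + 112) = 41240 + 137 = 41377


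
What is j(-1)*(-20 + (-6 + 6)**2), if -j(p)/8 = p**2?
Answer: 160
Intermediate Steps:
j(p) = -8*p**2
j(-1)*(-20 + (-6 + 6)**2) = (-8*(-1)**2)*(-20 + (-6 + 6)**2) = (-8*1)*(-20 + 0**2) = -8*(-20 + 0) = -8*(-20) = 160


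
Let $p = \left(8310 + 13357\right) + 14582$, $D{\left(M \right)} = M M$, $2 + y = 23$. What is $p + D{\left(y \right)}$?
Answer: $36690$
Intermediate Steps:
$y = 21$ ($y = -2 + 23 = 21$)
$D{\left(M \right)} = M^{2}$
$p = 36249$ ($p = 21667 + 14582 = 36249$)
$p + D{\left(y \right)} = 36249 + 21^{2} = 36249 + 441 = 36690$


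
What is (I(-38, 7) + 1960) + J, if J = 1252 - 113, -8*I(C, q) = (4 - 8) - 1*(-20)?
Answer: 3097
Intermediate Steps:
I(C, q) = -2 (I(C, q) = -((4 - 8) - 1*(-20))/8 = -(-4 + 20)/8 = -1/8*16 = -2)
J = 1139
(I(-38, 7) + 1960) + J = (-2 + 1960) + 1139 = 1958 + 1139 = 3097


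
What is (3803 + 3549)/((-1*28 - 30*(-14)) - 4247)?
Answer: -7352/3855 ≈ -1.9071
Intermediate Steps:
(3803 + 3549)/((-1*28 - 30*(-14)) - 4247) = 7352/((-28 + 420) - 4247) = 7352/(392 - 4247) = 7352/(-3855) = 7352*(-1/3855) = -7352/3855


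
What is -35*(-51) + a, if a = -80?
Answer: 1705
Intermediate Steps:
-35*(-51) + a = -35*(-51) - 80 = 1785 - 80 = 1705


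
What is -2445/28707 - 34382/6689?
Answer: -334452893/64007041 ≈ -5.2253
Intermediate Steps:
-2445/28707 - 34382/6689 = -2445*1/28707 - 34382*1/6689 = -815/9569 - 34382/6689 = -334452893/64007041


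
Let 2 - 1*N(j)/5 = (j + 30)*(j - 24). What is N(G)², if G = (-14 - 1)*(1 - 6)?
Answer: 716365225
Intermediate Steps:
G = 75 (G = -15*(-5) = 75)
N(j) = 10 - 5*(-24 + j)*(30 + j) (N(j) = 10 - 5*(j + 30)*(j - 24) = 10 - 5*(30 + j)*(-24 + j) = 10 - 5*(-24 + j)*(30 + j))
N(G)² = (3610 - 30*75 - 5*75²)² = (3610 - 2250 - 5*5625)² = (3610 - 2250 - 28125)² = (-26765)² = 716365225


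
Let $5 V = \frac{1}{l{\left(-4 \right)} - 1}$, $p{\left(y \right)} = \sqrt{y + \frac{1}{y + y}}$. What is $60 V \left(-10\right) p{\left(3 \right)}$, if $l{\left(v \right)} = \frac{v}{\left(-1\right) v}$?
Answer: $10 \sqrt{114} \approx 106.77$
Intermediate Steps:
$p{\left(y \right)} = \sqrt{y + \frac{1}{2 y}}$
$l{\left(v \right)} = -1$ ($l{\left(v \right)} = v \left(- \frac{1}{v}\right) = -1$)
$V = - \frac{1}{10}$ ($V = \frac{1}{5 \left(-1 - 1\right)} = \frac{1}{5 \left(-2\right)} = \frac{1}{5} \left(- \frac{1}{2}\right) = - \frac{1}{10} \approx -0.1$)
$60 V \left(-10\right) p{\left(3 \right)} = 60 \left(- \frac{1}{10}\right) \left(-10\right) \frac{\sqrt{\frac{2}{3} + 4 \cdot 3}}{2} = 60 \cdot 1 \frac{\sqrt{2 \cdot \frac{1}{3} + 12}}{2} = 60 \cdot 1 \frac{\sqrt{\frac{2}{3} + 12}}{2} = 60 \cdot 1 \frac{\sqrt{\frac{38}{3}}}{2} = 60 \cdot 1 \frac{\frac{1}{3} \sqrt{114}}{2} = 60 \cdot 1 \frac{\sqrt{114}}{6} = 60 \frac{\sqrt{114}}{6} = 10 \sqrt{114}$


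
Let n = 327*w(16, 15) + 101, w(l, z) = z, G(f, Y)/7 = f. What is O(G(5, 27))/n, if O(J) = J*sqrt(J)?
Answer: 35*sqrt(35)/5006 ≈ 0.041363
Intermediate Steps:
G(f, Y) = 7*f
O(J) = J**(3/2)
n = 5006 (n = 327*15 + 101 = 4905 + 101 = 5006)
O(G(5, 27))/n = (7*5)**(3/2)/5006 = 35**(3/2)*(1/5006) = (35*sqrt(35))*(1/5006) = 35*sqrt(35)/5006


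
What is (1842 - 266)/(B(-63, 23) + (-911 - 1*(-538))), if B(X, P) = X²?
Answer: 394/899 ≈ 0.43826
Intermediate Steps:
(1842 - 266)/(B(-63, 23) + (-911 - 1*(-538))) = (1842 - 266)/((-63)² + (-911 - 1*(-538))) = 1576/(3969 + (-911 + 538)) = 1576/(3969 - 373) = 1576/3596 = 1576*(1/3596) = 394/899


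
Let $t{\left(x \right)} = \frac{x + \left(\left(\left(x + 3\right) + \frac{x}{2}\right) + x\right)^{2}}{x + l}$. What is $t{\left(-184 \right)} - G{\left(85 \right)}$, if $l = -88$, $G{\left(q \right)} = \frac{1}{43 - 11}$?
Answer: $- \frac{417347}{544} \approx -767.18$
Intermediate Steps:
$G{\left(q \right)} = \frac{1}{32}$
$t{\left(x \right)} = \frac{x + \left(3 + \frac{5 x}{2}\right)^{2}}{-88 + x}$ ($t{\left(x \right)} = \frac{x + \left(\left(\left(x + 3\right) + \frac{x}{2}\right) + x\right)^{2}}{x - 88} = \frac{x + \left(\left(\left(3 + x\right) + x \frac{1}{2}\right) + x\right)^{2}}{-88 + x} = \frac{x + \left(\left(\left(3 + x\right) + \frac{x}{2}\right) + x\right)^{2}}{-88 + x} = \frac{x + \left(\left(3 + \frac{3 x}{2}\right) + x\right)^{2}}{-88 + x} = \frac{x + \left(3 + \frac{5 x}{2}\right)^{2}}{-88 + x}$)
$t{\left(-184 \right)} - G{\left(85 \right)} = \frac{-184 + \frac{\left(6 + 5 \left(-184\right)\right)^{2}}{4}}{-88 - 184} - \frac{1}{32} = \frac{-184 + \frac{\left(6 - 920\right)^{2}}{4}}{-272} - \frac{1}{32} = - \frac{-184 + \frac{\left(-914\right)^{2}}{4}}{272} - \frac{1}{32} = - \frac{-184 + \frac{1}{4} \cdot 835396}{272} - \frac{1}{32} = - \frac{-184 + 208849}{272} - \frac{1}{32} = \left(- \frac{1}{272}\right) 208665 - \frac{1}{32} = - \frac{208665}{272} - \frac{1}{32} = - \frac{417347}{544}$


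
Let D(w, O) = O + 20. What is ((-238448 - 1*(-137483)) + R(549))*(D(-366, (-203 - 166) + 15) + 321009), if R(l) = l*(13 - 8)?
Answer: -31496698500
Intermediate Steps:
D(w, O) = 20 + O
R(l) = 5*l (R(l) = l*5 = 5*l)
((-238448 - 1*(-137483)) + R(549))*(D(-366, (-203 - 166) + 15) + 321009) = ((-238448 - 1*(-137483)) + 5*549)*((20 + ((-203 - 166) + 15)) + 321009) = ((-238448 + 137483) + 2745)*((20 + (-369 + 15)) + 321009) = (-100965 + 2745)*((20 - 354) + 321009) = -98220*(-334 + 321009) = -98220*320675 = -31496698500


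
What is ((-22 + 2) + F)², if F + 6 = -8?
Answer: 1156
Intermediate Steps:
F = -14 (F = -6 - 8 = -14)
((-22 + 2) + F)² = ((-22 + 2) - 14)² = (-20 - 14)² = (-34)² = 1156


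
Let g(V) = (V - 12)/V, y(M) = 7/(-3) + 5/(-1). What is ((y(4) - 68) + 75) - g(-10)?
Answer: -38/15 ≈ -2.5333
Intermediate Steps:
y(M) = -22/3 (y(M) = 7*(-⅓) + 5*(-1) = -7/3 - 5 = -22/3)
g(V) = (-12 + V)/V
((y(4) - 68) + 75) - g(-10) = ((-22/3 - 68) + 75) - (-12 - 10)/(-10) = (-226/3 + 75) - (-1)*(-22)/10 = -⅓ - 1*11/5 = -⅓ - 11/5 = -38/15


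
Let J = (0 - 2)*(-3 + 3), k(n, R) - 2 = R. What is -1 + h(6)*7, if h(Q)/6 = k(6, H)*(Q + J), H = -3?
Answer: -253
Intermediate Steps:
k(n, R) = 2 + R
J = 0 (J = -2*0 = 0)
h(Q) = -6*Q (h(Q) = 6*((2 - 3)*(Q + 0)) = 6*(-Q) = -6*Q)
-1 + h(6)*7 = -1 - 6*6*7 = -1 - 36*7 = -1 - 252 = -253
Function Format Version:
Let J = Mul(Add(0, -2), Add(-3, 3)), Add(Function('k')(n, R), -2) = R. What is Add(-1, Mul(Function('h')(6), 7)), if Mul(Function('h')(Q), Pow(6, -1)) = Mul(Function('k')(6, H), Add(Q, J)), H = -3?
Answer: -253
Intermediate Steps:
Function('k')(n, R) = Add(2, R)
J = 0 (J = Mul(-2, 0) = 0)
Function('h')(Q) = Mul(-6, Q) (Function('h')(Q) = Mul(6, Mul(Add(2, -3), Add(Q, 0))) = Mul(6, Mul(-1, Q)) = Mul(-6, Q))
Add(-1, Mul(Function('h')(6), 7)) = Add(-1, Mul(Mul(-6, 6), 7)) = Add(-1, Mul(-36, 7)) = Add(-1, -252) = -253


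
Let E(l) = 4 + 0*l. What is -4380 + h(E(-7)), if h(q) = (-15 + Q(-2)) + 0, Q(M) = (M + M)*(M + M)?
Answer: -4379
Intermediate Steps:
E(l) = 4 (E(l) = 4 + 0 = 4)
Q(M) = 4*M² (Q(M) = (2*M)*(2*M) = 4*M²)
h(q) = 1 (h(q) = (-15 + 4*(-2)²) + 0 = (-15 + 4*4) + 0 = (-15 + 16) + 0 = 1 + 0 = 1)
-4380 + h(E(-7)) = -4380 + 1 = -4379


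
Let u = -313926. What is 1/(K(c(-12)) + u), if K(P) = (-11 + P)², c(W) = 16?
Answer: -1/313901 ≈ -3.1857e-6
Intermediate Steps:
1/(K(c(-12)) + u) = 1/((-11 + 16)² - 313926) = 1/(5² - 313926) = 1/(25 - 313926) = 1/(-313901) = -1/313901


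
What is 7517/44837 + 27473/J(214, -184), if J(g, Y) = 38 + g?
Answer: 1233701185/11298924 ≈ 109.19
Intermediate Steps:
7517/44837 + 27473/J(214, -184) = 7517/44837 + 27473/(38 + 214) = 7517*(1/44837) + 27473/252 = 7517/44837 + 27473*(1/252) = 7517/44837 + 27473/252 = 1233701185/11298924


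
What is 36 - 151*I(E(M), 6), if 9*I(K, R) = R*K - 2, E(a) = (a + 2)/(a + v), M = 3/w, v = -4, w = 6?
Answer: 8912/63 ≈ 141.46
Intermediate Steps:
M = ½ (M = 3/6 = 3*(⅙) = ½ ≈ 0.50000)
E(a) = (2 + a)/(-4 + a) (E(a) = (a + 2)/(a - 4) = (2 + a)/(-4 + a))
I(K, R) = -2/9 + K*R/9 (I(K, R) = (R*K - 2)/9 = (K*R - 2)/9 = (-2 + K*R)/9 = -2/9 + K*R/9)
36 - 151*I(E(M), 6) = 36 - 151*(-2/9 + (⅑)*((2 + ½)/(-4 + ½))*6) = 36 - 151*(-2/9 + (⅑)*((5/2)/(-7/2))*6) = 36 - 151*(-2/9 + (⅑)*(-2/7*5/2)*6) = 36 - 151*(-2/9 + (⅑)*(-5/7)*6) = 36 - 151*(-2/9 - 10/21) = 36 - 151*(-44/63) = 36 + 6644/63 = 8912/63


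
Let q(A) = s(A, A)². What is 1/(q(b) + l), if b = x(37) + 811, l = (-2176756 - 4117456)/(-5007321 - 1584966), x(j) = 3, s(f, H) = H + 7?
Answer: 6592287/4443478015979 ≈ 1.4836e-6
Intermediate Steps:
s(f, H) = 7 + H
l = 6294212/6592287 (l = -6294212/(-6592287) = -6294212*(-1/6592287) = 6294212/6592287 ≈ 0.95478)
b = 814 (b = 3 + 811 = 814)
q(A) = (7 + A)²
1/(q(b) + l) = 1/((7 + 814)² + 6294212/6592287) = 1/(821² + 6294212/6592287) = 1/(674041 + 6294212/6592287) = 1/(4443478015979/6592287) = 6592287/4443478015979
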